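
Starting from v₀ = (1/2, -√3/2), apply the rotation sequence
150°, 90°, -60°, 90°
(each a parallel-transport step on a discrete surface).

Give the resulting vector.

Total rotation: 150° + 90° + (-60°) + 90° = 270° ≡ -90° (mod 360°). Final vector: (-0.8660, -0.5000)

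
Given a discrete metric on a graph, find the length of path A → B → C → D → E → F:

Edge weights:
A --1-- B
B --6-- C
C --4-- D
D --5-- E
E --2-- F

Arc length = 1 + 6 + 4 + 5 + 2 = 18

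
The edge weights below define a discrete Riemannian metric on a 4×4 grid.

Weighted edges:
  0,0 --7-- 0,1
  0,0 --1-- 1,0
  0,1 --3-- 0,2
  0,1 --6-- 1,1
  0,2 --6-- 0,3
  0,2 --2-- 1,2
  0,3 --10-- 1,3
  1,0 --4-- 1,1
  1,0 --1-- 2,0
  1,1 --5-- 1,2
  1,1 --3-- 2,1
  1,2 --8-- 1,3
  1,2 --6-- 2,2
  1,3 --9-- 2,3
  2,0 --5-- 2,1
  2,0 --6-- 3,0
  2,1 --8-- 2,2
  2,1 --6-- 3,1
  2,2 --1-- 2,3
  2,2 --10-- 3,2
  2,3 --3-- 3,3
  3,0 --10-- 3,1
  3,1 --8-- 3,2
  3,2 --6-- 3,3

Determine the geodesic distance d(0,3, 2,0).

Shortest path: 0,3 → 0,2 → 1,2 → 1,1 → 1,0 → 2,0, total weight = 18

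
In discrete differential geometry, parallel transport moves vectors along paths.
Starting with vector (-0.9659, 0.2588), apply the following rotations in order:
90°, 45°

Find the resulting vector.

Total rotation: 90° + 45° = 135°. Final vector: (0.5000, -0.8660)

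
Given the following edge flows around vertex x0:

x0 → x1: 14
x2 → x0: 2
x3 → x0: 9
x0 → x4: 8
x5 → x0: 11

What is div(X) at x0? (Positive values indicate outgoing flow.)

Divergence = sum of outgoing flows = 14 + (-2) + (-9) + 8 + (-11) = 0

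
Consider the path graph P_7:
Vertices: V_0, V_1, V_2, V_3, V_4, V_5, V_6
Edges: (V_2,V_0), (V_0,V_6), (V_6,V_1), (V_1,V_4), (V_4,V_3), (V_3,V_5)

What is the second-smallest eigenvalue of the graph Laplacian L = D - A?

The path graph P_n has Laplacian eigenvalues λ_k = 2 − 2cos(kπ/n), k = 0, 1, …, n−1. Here n = 7:
k=0: 2 − 2cos(0) = 0.0; k=1: 2 − 2cos(π/7) = 0.1981; k=2: 2 − 2cos(2π/7) = 0.753; k=3: 2 − 2cos(3π/7) = 1.555; k=4: 2 − 2cos(4π/7) = 2.445; k=5: 2 − 2cos(5π/7) = 3.247; k=6: 2 − 2cos(6π/7) = 3.8019.
Laplacian eigenvalues: [0.0, 0.1981, 0.753, 1.555, 2.445, 3.247, 3.8019]. Algebraic connectivity (smallest non-zero eigenvalue) = 0.1981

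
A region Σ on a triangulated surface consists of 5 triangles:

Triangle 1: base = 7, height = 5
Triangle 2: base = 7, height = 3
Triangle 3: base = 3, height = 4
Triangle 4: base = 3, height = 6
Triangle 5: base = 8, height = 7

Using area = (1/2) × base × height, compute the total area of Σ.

(1/2)×7×5 + (1/2)×7×3 + (1/2)×3×4 + (1/2)×3×6 + (1/2)×8×7 = 71.0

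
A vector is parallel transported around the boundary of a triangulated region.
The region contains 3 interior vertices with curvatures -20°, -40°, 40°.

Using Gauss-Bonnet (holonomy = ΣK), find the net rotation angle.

Holonomy = total enclosed curvature = (-20°) + (-40°) + 40° = -20°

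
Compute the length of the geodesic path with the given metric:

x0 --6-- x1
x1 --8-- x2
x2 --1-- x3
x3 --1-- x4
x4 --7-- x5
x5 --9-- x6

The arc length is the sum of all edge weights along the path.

Arc length = 6 + 8 + 1 + 1 + 7 + 9 = 32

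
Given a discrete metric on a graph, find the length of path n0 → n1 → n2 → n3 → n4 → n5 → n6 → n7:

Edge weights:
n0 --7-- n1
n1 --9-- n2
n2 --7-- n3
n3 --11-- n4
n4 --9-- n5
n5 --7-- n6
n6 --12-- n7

Arc length = 7 + 9 + 7 + 11 + 9 + 7 + 12 = 62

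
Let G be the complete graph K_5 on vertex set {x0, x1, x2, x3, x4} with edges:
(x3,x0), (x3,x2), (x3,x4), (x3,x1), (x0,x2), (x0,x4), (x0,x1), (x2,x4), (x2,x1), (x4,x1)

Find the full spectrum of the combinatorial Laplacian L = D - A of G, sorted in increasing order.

For the complete graph K_n, L = nI − J (J = all-ones matrix). J has eigenvalues n (once, eigenvector 𝟙) and 0 (multiplicity n−1), so L has eigenvalues 0 (once) and n (multiplicity n−1). Here n = 5: eigenvalue 0 once and 5 with multiplicity 4.
Laplacian eigenvalues (increasing order): [0.0, 5.0, 5.0, 5.0, 5.0]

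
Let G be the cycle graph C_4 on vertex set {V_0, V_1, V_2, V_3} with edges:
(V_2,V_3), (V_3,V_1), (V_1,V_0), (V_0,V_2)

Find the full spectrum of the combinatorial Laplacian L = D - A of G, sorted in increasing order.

The cycle graph C_n has Laplacian eigenvalues λ_k = 2 − 2cos(2πk/n), k = 0, 1, …, n−1. Here n = 4:
k=0: 2 − 2cos(0) = 0.0; k=1: 2 − 2cos(π/2) = 2.0; k=2: 2 − 2cos(π) = 4.0; k=3: 2 − 2cos(3π/2) = 2.0.
Laplacian eigenvalues (increasing order): [0.0, 2.0, 2.0, 4.0]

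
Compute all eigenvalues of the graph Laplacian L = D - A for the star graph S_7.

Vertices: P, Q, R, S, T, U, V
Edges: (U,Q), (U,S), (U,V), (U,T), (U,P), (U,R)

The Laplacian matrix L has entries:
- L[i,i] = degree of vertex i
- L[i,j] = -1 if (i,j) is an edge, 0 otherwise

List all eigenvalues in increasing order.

The star S_7 is the complete bipartite graph K_{1,6} (one hub of degree 6, 6 leaves of degree 1). The Laplacian spectrum of K_{p,q} is 0, p (multiplicity q−1), q (multiplicity p−1), p+q. With p = 1, q = 6: 0 once, 1 with multiplicity 5, and 7 once. (Check: trace L = sum of degrees = 12 = 5·1 + 7.)
Laplacian eigenvalues (increasing order): [0.0, 1.0, 1.0, 1.0, 1.0, 1.0, 7.0]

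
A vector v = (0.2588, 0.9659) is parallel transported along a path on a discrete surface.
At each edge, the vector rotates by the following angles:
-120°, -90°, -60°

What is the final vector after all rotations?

Total rotation: (-120°) + (-90°) + (-60°) = -270° ≡ 90° (mod 360°). Final vector: (-0.9659, 0.2588)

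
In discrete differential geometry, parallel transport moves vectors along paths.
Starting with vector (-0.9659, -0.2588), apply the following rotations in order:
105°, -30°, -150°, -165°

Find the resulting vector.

Total rotation: 105° + (-30°) + (-150°) + (-165°) = -240° ≡ 120° (mod 360°). Final vector: (0.7071, -0.7071)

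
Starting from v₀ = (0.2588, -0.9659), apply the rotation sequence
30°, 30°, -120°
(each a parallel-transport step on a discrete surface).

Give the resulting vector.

Total rotation: 30° + 30° + (-120°) = -60°. Final vector: (-0.7071, -0.7071)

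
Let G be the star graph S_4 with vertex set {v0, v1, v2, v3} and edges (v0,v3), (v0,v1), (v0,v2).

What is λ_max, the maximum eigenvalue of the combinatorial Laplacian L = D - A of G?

The star S_4 is the complete bipartite graph K_{1,3} (one hub of degree 3, 3 leaves of degree 1). The Laplacian spectrum of K_{p,q} is 0, p (multiplicity q−1), q (multiplicity p−1), p+q. With p = 1, q = 3: 0 once, 1 with multiplicity 2, and 4 once. (Check: trace L = sum of degrees = 6 = 2·1 + 4.)
Laplacian eigenvalues: [0.0, 1.0, 1.0, 4.0]. Largest eigenvalue (spectral radius) = 4.0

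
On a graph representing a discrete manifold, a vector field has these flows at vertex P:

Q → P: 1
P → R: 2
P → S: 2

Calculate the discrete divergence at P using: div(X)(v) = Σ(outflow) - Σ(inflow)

Divergence = sum of outgoing flows = (-1) + 2 + 2 = 3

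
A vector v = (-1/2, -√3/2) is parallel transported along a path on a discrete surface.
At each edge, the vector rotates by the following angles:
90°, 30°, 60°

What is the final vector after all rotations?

Total rotation: 90° + 30° + 60° = 180°. Final vector: (0.5000, 0.8660)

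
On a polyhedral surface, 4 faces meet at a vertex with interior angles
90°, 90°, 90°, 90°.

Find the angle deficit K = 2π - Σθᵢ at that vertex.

Sum of angles = 360°. K = 360° - 360° = 0°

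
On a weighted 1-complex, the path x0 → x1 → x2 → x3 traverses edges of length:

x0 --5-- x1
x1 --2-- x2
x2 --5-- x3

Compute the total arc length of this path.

Arc length = 5 + 2 + 5 = 12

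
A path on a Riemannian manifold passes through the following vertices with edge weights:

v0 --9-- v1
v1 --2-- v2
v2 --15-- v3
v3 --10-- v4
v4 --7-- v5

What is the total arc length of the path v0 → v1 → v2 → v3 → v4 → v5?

Arc length = 9 + 2 + 15 + 10 + 7 = 43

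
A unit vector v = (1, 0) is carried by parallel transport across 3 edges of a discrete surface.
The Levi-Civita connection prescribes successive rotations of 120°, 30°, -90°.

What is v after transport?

Total rotation: 120° + 30° + (-90°) = 60°. Final vector: (0.5000, 0.8660)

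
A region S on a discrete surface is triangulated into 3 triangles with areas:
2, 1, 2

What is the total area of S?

2 + 1 + 2 = 5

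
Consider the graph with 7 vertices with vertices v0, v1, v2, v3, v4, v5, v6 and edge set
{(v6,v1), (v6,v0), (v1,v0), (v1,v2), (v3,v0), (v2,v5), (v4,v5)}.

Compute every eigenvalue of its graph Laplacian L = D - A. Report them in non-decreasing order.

Degrees: deg(v0) = 3, deg(v1) = 3, deg(v2) = 2, deg(v3) = 1, deg(v4) = 1, deg(v5) = 2, deg(v6) = 2.
L = D − A with rows/columns ordered (v0, v1, v2, v3, v4, v5, v6):
  [ 3, -1,  0, -1,  0,  0, -1]
  [-1,  3, -1,  0,  0,  0, -1]
  [ 0, -1,  2,  0,  0, -1,  0]
  [-1,  0,  0,  1,  0,  0,  0]
  [ 0,  0,  0,  0,  1, -1,  0]
  [ 0,  0, -1,  0, -1,  2,  0]
  [-1, -1,  0,  0,  0,  0,  2]
Characteristic polynomial: det(λI − L) = λ(λ² − 4λ + 1)(λ − 1)(λ² − 6λ + 7)(λ − 3).
Roots: λ = 0; (λ² − 4λ + 1) = 0 ⇒ λ = 2 ± √3 ≈ 0.2679, 3.7321; (λ − 1) = 0 ⇒ λ = 1; (λ² − 6λ + 7) = 0 ⇒ λ = 3 ± √2 ≈ 1.5858, 4.4142; (λ − 3) = 0 ⇒ λ = 3.
(Check: the roots sum (with multiplicity) to 14, matching trace L = Σdeg = 2·7 = 14.)
Laplacian eigenvalues (increasing order): [0.0, 0.2679, 1.0, 1.5858, 3.0, 3.7321, 4.4142]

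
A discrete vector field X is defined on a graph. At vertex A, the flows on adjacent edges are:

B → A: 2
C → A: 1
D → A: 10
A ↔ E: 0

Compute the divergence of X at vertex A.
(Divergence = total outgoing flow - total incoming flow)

Divergence = sum of outgoing flows = (-2) + (-1) + (-10) + 0 = -13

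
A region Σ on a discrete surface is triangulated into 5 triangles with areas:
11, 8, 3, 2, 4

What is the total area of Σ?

11 + 8 + 3 + 2 + 4 = 28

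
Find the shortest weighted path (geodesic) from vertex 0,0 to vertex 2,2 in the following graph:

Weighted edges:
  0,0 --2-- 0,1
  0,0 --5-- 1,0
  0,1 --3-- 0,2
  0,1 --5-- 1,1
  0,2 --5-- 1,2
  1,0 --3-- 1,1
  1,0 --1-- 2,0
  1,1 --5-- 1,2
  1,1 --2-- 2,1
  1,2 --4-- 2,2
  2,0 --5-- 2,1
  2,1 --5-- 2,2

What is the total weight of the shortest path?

Shortest path: 0,0 → 0,1 → 1,1 → 2,1 → 2,2, total weight = 14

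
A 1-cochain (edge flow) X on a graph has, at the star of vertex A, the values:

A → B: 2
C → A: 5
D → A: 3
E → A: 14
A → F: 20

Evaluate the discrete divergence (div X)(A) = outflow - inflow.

Divergence = sum of outgoing flows = 2 + (-5) + (-3) + (-14) + 20 = 0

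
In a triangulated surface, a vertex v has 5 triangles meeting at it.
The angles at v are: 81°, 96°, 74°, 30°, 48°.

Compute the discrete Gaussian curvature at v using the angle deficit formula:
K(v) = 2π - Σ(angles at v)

Sum of angles = 329°. K = 360° - 329° = 31° = 31π/180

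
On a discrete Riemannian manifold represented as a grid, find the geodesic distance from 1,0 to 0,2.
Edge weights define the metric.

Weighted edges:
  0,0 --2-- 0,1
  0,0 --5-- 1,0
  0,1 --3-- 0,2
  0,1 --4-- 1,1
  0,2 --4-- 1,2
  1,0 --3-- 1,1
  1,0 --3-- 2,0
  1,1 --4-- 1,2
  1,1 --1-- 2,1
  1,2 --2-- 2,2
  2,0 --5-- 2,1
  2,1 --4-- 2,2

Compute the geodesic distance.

Shortest path: 1,0 → 1,1 → 0,1 → 0,2, total weight = 10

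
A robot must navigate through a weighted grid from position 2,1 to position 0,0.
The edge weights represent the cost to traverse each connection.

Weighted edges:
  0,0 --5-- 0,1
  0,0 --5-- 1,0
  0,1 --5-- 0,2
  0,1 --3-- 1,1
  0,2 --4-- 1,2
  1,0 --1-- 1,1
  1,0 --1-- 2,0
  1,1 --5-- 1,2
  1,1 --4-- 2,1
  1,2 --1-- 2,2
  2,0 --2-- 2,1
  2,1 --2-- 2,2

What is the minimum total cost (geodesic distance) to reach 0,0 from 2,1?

Shortest path: 2,1 → 2,0 → 1,0 → 0,0, total weight = 8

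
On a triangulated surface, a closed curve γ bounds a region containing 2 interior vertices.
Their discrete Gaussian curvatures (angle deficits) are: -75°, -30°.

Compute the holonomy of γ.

Holonomy = total enclosed curvature = (-75°) + (-30°) = -105°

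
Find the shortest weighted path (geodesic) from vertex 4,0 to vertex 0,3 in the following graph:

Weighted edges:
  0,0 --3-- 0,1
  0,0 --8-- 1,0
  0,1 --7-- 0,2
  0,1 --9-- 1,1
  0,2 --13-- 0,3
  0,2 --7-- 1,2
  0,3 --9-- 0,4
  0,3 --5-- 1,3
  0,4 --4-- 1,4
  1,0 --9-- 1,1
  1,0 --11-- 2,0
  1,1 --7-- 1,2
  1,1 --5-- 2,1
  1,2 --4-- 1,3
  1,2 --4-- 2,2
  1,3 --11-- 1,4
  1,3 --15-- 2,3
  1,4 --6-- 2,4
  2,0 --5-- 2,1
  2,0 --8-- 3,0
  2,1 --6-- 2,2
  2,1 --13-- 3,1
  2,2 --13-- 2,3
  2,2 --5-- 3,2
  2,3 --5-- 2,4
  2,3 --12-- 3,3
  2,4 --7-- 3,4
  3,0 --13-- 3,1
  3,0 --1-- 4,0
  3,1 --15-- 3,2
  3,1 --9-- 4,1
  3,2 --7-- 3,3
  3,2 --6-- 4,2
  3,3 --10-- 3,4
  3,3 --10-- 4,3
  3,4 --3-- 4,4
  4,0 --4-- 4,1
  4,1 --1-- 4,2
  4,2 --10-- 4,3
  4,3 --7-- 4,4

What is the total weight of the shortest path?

Shortest path: 4,0 → 4,1 → 4,2 → 3,2 → 2,2 → 1,2 → 1,3 → 0,3, total weight = 29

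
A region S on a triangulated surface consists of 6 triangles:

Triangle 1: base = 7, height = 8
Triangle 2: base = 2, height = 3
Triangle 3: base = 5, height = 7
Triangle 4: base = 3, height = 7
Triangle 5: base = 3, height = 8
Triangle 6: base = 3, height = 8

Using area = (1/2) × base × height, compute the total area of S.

(1/2)×7×8 + (1/2)×2×3 + (1/2)×5×7 + (1/2)×3×7 + (1/2)×3×8 + (1/2)×3×8 = 83.0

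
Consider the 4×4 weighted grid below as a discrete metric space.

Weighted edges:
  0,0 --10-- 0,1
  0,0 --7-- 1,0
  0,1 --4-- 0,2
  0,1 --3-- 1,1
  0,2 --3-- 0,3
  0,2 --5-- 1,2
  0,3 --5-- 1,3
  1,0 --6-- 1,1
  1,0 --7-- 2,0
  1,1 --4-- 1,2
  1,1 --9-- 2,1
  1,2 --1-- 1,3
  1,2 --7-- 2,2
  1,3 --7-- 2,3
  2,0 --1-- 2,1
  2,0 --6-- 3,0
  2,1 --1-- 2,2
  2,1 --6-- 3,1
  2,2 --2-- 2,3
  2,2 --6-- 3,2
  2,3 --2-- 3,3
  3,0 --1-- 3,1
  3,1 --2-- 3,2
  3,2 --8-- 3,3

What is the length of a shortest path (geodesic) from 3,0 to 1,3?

Shortest path: 3,0 → 3,1 → 2,1 → 2,2 → 1,2 → 1,3, total weight = 16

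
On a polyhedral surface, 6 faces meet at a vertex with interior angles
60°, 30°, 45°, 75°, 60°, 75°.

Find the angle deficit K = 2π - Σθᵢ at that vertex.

Sum of angles = 345°. K = 360° - 345° = 15°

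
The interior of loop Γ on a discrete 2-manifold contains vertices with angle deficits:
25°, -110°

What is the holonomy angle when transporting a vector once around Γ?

Holonomy = total enclosed curvature = 25° + (-110°) = -85°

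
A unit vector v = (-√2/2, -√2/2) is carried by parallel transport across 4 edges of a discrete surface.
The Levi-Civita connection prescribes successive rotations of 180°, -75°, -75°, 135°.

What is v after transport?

Total rotation: 180° + (-75°) + (-75°) + 135° = 165°. Final vector: (0.8660, 0.5000)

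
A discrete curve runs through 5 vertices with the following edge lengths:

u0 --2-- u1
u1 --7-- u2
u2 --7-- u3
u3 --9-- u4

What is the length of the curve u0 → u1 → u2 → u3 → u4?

Arc length = 2 + 7 + 7 + 9 = 25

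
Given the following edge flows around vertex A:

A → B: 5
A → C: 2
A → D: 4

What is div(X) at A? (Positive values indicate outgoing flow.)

Divergence = sum of outgoing flows = 5 + 2 + 4 = 11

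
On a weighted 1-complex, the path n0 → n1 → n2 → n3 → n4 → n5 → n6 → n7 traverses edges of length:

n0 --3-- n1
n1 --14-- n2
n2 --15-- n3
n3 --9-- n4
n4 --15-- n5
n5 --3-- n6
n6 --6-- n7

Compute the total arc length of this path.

Arc length = 3 + 14 + 15 + 9 + 15 + 3 + 6 = 65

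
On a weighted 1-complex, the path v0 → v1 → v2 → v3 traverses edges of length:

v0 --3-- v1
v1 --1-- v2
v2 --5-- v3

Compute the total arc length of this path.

Arc length = 3 + 1 + 5 = 9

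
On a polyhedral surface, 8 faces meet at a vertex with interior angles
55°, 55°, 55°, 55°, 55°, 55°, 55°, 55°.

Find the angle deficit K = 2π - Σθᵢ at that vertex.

Sum of angles = 440°. K = 360° - 440° = -80° = -4π/9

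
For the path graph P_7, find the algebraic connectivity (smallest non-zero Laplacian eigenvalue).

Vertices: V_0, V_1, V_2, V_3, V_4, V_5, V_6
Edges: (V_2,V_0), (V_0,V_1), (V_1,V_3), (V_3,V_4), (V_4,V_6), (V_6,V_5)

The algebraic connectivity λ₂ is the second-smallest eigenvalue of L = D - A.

The path graph P_n has Laplacian eigenvalues λ_k = 2 − 2cos(kπ/n), k = 0, 1, …, n−1. Here n = 7:
k=0: 2 − 2cos(0) = 0.0; k=1: 2 − 2cos(π/7) = 0.1981; k=2: 2 − 2cos(2π/7) = 0.753; k=3: 2 − 2cos(3π/7) = 1.555; k=4: 2 − 2cos(4π/7) = 2.445; k=5: 2 − 2cos(5π/7) = 3.247; k=6: 2 − 2cos(6π/7) = 3.8019.
Laplacian eigenvalues: [0.0, 0.1981, 0.753, 1.555, 2.445, 3.247, 3.8019]. Algebraic connectivity (smallest non-zero eigenvalue) = 0.1981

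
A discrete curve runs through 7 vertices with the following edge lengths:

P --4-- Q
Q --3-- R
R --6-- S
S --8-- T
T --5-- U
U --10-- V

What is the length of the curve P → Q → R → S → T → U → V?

Arc length = 4 + 3 + 6 + 8 + 5 + 10 = 36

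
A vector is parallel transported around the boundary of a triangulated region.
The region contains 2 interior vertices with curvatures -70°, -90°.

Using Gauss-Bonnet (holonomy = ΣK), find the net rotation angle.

Holonomy = total enclosed curvature = (-70°) + (-90°) = -160°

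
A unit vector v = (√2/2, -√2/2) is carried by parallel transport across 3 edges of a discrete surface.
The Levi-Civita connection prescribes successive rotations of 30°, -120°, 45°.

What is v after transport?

Total rotation: 30° + (-120°) + 45° = -45°. Final vector: (0, -1)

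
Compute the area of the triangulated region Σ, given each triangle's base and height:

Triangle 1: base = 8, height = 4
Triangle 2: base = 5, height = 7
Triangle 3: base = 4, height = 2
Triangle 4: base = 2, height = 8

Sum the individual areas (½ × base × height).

(1/2)×8×4 + (1/2)×5×7 + (1/2)×4×2 + (1/2)×2×8 = 45.5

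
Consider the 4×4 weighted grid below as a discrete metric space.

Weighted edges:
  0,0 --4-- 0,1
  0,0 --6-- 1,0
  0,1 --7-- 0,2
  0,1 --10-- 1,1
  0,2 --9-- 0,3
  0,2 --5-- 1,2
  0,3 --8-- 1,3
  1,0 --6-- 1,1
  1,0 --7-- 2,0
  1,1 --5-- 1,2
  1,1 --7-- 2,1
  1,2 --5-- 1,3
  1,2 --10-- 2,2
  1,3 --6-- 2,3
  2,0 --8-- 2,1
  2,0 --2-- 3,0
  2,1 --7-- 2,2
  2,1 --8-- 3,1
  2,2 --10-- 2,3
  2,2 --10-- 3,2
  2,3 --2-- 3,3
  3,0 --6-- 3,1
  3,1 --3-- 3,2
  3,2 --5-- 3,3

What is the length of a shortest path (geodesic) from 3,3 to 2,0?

Shortest path: 3,3 → 3,2 → 3,1 → 3,0 → 2,0, total weight = 16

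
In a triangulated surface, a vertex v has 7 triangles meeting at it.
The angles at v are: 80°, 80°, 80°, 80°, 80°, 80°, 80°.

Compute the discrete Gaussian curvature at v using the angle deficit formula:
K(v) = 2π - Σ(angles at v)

Sum of angles = 560°. K = 360° - 560° = -200° = -10π/9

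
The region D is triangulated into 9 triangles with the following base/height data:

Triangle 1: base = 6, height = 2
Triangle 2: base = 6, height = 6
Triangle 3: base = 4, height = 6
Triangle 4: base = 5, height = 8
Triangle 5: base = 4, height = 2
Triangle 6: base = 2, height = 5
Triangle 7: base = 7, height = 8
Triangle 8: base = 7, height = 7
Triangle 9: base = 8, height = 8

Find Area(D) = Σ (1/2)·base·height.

(1/2)×6×2 + (1/2)×6×6 + (1/2)×4×6 + (1/2)×5×8 + (1/2)×4×2 + (1/2)×2×5 + (1/2)×7×8 + (1/2)×7×7 + (1/2)×8×8 = 149.5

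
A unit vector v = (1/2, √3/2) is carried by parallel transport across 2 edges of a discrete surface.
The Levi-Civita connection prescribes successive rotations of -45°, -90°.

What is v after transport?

Total rotation: (-45°) + (-90°) = -135°. Final vector: (0.2588, -0.9659)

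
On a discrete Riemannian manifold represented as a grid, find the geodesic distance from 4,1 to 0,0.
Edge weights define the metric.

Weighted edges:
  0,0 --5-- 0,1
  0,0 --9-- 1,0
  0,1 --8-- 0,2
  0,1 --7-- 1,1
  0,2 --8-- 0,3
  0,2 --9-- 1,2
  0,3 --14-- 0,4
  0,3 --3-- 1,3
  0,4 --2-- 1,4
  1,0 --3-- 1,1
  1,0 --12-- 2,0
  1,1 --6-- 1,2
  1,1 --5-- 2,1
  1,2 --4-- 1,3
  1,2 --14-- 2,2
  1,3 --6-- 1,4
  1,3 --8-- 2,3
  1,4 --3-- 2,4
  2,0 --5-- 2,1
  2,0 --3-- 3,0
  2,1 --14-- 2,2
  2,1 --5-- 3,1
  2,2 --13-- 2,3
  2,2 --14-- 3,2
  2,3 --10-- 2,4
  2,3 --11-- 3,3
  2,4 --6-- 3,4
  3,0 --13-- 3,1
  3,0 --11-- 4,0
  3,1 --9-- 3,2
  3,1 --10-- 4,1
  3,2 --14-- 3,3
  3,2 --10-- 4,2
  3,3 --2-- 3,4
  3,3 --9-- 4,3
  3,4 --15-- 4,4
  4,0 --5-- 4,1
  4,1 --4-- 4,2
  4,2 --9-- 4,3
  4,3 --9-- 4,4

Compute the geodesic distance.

Shortest path: 4,1 → 3,1 → 2,1 → 1,1 → 1,0 → 0,0, total weight = 32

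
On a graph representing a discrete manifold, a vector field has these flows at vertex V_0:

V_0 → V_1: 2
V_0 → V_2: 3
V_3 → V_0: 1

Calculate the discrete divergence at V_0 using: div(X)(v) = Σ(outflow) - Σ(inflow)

Divergence = sum of outgoing flows = 2 + 3 + (-1) = 4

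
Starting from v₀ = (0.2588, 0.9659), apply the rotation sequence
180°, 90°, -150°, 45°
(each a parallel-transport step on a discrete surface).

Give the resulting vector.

Total rotation: 180° + 90° + (-150°) + 45° = 165°. Final vector: (-0.5000, -0.8660)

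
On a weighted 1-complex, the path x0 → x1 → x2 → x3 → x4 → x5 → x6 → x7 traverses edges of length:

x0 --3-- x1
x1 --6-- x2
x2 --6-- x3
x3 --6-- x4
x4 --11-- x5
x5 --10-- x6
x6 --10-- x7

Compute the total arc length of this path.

Arc length = 3 + 6 + 6 + 6 + 11 + 10 + 10 = 52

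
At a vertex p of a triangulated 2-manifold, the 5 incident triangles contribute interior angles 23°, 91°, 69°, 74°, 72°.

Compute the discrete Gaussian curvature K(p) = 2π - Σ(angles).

Sum of angles = 329°. K = 360° - 329° = 31° = 31π/180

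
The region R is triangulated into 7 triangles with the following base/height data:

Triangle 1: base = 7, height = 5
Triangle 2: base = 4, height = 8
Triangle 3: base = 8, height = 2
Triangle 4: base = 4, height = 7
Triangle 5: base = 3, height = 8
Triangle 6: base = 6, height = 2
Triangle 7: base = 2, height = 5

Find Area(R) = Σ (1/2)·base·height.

(1/2)×7×5 + (1/2)×4×8 + (1/2)×8×2 + (1/2)×4×7 + (1/2)×3×8 + (1/2)×6×2 + (1/2)×2×5 = 78.5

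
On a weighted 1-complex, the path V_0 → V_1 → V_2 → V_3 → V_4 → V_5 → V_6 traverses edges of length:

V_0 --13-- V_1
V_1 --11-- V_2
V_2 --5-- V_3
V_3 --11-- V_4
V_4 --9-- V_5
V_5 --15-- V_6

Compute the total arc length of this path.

Arc length = 13 + 11 + 5 + 11 + 9 + 15 = 64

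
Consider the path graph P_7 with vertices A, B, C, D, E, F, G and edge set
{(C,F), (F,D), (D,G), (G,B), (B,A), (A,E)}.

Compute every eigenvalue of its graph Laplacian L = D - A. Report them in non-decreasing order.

The path graph P_n has Laplacian eigenvalues λ_k = 2 − 2cos(kπ/n), k = 0, 1, …, n−1. Here n = 7:
k=0: 2 − 2cos(0) = 0.0; k=1: 2 − 2cos(π/7) = 0.1981; k=2: 2 − 2cos(2π/7) = 0.753; k=3: 2 − 2cos(3π/7) = 1.555; k=4: 2 − 2cos(4π/7) = 2.445; k=5: 2 − 2cos(5π/7) = 3.247; k=6: 2 − 2cos(6π/7) = 3.8019.
Laplacian eigenvalues (increasing order): [0.0, 0.1981, 0.753, 1.555, 2.445, 3.247, 3.8019]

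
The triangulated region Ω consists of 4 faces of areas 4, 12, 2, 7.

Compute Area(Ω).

4 + 12 + 2 + 7 = 25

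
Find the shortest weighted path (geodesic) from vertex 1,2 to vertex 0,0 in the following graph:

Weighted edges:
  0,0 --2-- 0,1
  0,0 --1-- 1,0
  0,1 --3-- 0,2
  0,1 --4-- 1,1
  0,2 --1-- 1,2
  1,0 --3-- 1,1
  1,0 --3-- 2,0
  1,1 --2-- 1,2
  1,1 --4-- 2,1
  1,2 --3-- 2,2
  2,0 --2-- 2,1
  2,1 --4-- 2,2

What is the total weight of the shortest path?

Shortest path: 1,2 → 0,2 → 0,1 → 0,0, total weight = 6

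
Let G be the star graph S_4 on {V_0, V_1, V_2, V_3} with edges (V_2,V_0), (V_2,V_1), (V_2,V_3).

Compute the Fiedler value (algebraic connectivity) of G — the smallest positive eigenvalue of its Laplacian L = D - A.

The star S_4 is the complete bipartite graph K_{1,3} (one hub of degree 3, 3 leaves of degree 1). The Laplacian spectrum of K_{p,q} is 0, p (multiplicity q−1), q (multiplicity p−1), p+q. With p = 1, q = 3: 0 once, 1 with multiplicity 2, and 4 once. (Check: trace L = sum of degrees = 6 = 2·1 + 4.)
Laplacian eigenvalues: [0.0, 1.0, 1.0, 4.0]. Algebraic connectivity (smallest non-zero eigenvalue) = 1.0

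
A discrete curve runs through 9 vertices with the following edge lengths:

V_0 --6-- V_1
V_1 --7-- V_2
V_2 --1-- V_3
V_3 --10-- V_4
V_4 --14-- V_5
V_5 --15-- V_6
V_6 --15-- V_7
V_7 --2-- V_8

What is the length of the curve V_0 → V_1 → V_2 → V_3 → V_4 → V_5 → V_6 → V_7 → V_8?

Arc length = 6 + 7 + 1 + 10 + 14 + 15 + 15 + 2 = 70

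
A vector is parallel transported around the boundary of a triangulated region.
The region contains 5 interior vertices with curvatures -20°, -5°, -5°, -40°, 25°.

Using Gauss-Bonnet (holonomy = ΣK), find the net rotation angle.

Holonomy = total enclosed curvature = (-20°) + (-5°) + (-5°) + (-40°) + 25° = -45°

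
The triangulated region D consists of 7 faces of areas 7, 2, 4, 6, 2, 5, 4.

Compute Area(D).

7 + 2 + 4 + 6 + 2 + 5 + 4 = 30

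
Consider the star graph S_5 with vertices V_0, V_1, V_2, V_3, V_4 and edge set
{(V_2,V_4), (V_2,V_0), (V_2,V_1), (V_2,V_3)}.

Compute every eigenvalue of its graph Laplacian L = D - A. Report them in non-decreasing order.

The star S_5 is the complete bipartite graph K_{1,4} (one hub of degree 4, 4 leaves of degree 1). The Laplacian spectrum of K_{p,q} is 0, p (multiplicity q−1), q (multiplicity p−1), p+q. With p = 1, q = 4: 0 once, 1 with multiplicity 3, and 5 once. (Check: trace L = sum of degrees = 8 = 3·1 + 5.)
Laplacian eigenvalues (increasing order): [0.0, 1.0, 1.0, 1.0, 5.0]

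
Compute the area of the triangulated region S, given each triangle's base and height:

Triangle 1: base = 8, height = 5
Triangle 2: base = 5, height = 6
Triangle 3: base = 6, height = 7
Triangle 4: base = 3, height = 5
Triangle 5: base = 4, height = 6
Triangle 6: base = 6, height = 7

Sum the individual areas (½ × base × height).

(1/2)×8×5 + (1/2)×5×6 + (1/2)×6×7 + (1/2)×3×5 + (1/2)×4×6 + (1/2)×6×7 = 96.5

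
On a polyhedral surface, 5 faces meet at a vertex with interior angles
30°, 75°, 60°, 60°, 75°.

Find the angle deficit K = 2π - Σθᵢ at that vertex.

Sum of angles = 300°. K = 360° - 300° = 60° = π/3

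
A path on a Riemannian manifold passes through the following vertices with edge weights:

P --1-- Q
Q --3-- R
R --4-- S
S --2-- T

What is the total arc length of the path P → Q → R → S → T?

Arc length = 1 + 3 + 4 + 2 = 10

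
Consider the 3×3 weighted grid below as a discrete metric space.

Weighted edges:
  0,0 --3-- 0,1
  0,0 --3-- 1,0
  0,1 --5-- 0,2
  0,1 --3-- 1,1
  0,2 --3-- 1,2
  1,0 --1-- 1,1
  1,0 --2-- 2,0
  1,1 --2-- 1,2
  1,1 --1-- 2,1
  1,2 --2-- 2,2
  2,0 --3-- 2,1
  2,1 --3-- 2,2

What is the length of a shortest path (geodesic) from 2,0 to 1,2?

Shortest path: 2,0 → 1,0 → 1,1 → 1,2, total weight = 5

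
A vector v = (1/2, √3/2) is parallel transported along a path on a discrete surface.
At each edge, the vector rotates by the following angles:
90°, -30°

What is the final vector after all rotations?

Total rotation: 90° + (-30°) = 60°. Final vector: (-0.5000, 0.8660)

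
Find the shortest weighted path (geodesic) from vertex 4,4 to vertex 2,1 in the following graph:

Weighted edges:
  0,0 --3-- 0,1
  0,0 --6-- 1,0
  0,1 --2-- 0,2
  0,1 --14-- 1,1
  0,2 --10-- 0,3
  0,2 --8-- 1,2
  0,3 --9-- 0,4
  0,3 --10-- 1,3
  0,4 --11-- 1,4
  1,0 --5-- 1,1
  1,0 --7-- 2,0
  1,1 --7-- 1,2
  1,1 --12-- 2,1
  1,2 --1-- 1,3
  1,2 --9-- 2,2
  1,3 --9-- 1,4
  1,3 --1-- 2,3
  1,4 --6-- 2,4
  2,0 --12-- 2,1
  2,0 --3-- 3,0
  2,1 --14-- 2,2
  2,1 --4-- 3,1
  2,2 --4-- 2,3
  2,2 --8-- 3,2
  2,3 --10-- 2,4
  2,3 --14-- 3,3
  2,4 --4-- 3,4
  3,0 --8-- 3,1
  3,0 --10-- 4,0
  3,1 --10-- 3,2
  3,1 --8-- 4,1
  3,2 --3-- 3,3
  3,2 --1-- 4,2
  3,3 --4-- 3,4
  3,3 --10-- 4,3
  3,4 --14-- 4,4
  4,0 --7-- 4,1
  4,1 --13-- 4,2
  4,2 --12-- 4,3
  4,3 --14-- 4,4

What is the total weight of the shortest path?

Shortest path: 4,4 → 3,4 → 3,3 → 3,2 → 3,1 → 2,1, total weight = 35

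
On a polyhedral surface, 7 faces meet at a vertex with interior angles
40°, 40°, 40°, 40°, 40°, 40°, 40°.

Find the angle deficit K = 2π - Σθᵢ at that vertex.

Sum of angles = 280°. K = 360° - 280° = 80° = 4π/9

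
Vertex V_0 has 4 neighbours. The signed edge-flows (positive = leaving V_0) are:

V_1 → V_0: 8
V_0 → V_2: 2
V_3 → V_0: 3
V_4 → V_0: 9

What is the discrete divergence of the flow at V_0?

Divergence = sum of outgoing flows = (-8) + 2 + (-3) + (-9) = -18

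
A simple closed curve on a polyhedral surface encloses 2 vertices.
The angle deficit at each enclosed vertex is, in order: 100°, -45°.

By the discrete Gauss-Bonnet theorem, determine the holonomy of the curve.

Holonomy = total enclosed curvature = 100° + (-45°) = 55°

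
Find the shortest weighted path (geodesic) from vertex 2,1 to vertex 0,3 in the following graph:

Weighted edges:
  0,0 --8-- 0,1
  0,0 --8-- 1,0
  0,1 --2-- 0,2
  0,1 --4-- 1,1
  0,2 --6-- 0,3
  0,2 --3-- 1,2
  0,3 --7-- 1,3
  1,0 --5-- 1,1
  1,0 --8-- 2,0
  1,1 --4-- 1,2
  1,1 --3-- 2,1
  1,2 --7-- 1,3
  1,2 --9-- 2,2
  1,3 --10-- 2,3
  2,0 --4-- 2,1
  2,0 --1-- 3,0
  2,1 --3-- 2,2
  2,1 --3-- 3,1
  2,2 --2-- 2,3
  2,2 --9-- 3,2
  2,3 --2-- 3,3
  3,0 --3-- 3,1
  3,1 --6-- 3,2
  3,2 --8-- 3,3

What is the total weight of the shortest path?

Shortest path: 2,1 → 1,1 → 0,1 → 0,2 → 0,3, total weight = 15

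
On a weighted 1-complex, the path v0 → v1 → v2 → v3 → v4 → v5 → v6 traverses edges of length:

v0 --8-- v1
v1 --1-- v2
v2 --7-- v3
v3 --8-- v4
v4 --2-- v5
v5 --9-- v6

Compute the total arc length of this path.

Arc length = 8 + 1 + 7 + 8 + 2 + 9 = 35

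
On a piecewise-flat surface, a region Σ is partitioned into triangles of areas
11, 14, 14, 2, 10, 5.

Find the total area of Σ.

11 + 14 + 14 + 2 + 10 + 5 = 56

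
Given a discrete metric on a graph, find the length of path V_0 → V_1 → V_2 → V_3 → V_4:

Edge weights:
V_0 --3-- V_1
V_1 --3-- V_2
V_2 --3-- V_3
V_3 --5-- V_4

Arc length = 3 + 3 + 3 + 5 = 14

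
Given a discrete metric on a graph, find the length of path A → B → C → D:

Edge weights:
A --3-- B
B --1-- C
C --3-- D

Arc length = 3 + 1 + 3 = 7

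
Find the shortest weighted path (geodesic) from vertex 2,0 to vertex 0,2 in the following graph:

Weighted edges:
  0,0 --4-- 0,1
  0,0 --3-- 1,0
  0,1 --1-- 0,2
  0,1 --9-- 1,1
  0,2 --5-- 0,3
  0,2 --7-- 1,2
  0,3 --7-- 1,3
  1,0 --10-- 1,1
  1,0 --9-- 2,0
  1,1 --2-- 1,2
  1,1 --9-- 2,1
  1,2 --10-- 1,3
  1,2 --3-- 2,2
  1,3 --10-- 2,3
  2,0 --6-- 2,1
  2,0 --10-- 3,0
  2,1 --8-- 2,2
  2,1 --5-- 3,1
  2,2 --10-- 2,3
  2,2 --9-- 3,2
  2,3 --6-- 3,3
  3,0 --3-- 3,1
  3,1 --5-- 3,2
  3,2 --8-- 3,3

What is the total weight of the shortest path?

Shortest path: 2,0 → 1,0 → 0,0 → 0,1 → 0,2, total weight = 17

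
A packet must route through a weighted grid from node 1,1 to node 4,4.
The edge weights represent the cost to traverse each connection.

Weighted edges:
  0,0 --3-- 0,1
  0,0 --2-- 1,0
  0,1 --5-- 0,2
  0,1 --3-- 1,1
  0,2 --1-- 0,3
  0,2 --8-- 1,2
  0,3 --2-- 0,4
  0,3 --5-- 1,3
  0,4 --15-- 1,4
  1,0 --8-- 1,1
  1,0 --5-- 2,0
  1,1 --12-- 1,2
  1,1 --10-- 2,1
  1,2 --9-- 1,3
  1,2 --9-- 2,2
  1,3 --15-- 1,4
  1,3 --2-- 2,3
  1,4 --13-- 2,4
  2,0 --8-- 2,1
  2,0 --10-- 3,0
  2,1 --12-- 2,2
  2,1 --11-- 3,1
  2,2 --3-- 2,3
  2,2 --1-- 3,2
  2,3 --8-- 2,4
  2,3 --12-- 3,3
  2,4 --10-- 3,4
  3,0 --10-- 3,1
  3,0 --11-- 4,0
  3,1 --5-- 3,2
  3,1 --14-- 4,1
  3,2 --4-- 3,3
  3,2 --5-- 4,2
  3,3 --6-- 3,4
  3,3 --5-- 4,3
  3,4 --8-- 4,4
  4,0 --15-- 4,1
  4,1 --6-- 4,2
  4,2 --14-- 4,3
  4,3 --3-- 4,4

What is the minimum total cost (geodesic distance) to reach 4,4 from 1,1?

Shortest path: 1,1 → 0,1 → 0,2 → 0,3 → 1,3 → 2,3 → 2,2 → 3,2 → 3,3 → 4,3 → 4,4, total weight = 32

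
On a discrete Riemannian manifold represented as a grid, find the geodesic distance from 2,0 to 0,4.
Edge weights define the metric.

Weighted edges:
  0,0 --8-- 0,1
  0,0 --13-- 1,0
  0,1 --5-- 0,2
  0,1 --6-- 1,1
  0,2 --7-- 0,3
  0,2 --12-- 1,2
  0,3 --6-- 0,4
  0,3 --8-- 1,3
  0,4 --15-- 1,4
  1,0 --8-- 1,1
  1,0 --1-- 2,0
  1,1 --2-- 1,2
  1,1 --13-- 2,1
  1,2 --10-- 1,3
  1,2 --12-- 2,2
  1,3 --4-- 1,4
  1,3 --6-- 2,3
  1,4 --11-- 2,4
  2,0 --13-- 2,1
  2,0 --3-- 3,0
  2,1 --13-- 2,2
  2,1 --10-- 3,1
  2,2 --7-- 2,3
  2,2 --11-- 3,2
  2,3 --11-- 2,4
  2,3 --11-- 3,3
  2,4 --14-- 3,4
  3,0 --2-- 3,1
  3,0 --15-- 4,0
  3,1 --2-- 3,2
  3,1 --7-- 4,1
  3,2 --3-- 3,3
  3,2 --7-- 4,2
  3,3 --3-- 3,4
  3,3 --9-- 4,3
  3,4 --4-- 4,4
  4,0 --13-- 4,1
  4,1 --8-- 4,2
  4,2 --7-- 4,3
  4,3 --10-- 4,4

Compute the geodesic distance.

Shortest path: 2,0 → 1,0 → 1,1 → 0,1 → 0,2 → 0,3 → 0,4, total weight = 33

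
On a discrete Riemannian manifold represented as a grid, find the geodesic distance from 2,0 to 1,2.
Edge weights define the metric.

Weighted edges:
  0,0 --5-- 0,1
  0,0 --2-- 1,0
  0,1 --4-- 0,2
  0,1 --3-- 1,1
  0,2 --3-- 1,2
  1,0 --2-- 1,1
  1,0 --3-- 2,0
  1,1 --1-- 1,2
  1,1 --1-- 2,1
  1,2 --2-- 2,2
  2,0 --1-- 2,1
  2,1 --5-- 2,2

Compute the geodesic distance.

Shortest path: 2,0 → 2,1 → 1,1 → 1,2, total weight = 3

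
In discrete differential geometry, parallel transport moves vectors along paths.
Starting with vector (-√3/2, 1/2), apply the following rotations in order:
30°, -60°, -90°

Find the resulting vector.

Total rotation: 30° + (-60°) + (-90°) = -120°. Final vector: (0.8660, 0.5000)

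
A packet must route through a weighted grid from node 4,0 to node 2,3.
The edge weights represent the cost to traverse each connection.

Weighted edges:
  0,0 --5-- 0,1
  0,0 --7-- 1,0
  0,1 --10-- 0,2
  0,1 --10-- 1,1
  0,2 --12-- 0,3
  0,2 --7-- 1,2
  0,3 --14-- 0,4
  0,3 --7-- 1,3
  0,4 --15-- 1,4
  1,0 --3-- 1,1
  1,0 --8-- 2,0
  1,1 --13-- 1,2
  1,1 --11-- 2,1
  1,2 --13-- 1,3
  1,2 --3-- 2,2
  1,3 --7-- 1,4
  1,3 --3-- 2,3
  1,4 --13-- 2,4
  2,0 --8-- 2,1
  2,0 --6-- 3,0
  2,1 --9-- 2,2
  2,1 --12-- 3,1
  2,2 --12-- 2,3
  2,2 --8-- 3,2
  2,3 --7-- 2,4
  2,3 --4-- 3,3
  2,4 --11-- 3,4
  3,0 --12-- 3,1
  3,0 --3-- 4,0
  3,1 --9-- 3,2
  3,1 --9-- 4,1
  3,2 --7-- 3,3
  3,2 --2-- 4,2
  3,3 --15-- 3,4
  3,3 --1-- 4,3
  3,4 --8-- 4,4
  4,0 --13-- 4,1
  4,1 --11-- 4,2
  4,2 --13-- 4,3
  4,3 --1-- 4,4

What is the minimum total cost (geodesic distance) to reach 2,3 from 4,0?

Shortest path: 4,0 → 3,0 → 3,1 → 3,2 → 3,3 → 2,3, total weight = 35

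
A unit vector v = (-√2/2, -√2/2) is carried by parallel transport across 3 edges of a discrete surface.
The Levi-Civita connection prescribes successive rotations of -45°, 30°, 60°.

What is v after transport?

Total rotation: (-45°) + 30° + 60° = 45°. Final vector: (0, -1)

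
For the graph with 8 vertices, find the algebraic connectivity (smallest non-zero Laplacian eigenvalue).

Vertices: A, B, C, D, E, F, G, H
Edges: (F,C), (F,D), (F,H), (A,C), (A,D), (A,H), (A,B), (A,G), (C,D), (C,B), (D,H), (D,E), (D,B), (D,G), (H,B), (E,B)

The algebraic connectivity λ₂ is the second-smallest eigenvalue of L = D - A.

Degrees: deg(A) = 5, deg(B) = 5, deg(C) = 4, deg(D) = 7, deg(E) = 2, deg(F) = 3, deg(G) = 2, deg(H) = 4.
L = D − A with rows/columns ordered (A, B, C, D, E, F, G, H):
  [ 5, -1, -1, -1,  0,  0, -1, -1]
  [-1,  5, -1, -1, -1,  0,  0, -1]
  [-1, -1,  4, -1,  0, -1,  0,  0]
  [-1, -1, -1,  7, -1, -1, -1, -1]
  [ 0, -1,  0, -1,  2,  0,  0,  0]
  [ 0,  0, -1, -1,  0,  3,  0, -1]
  [-1,  0,  0, -1,  0,  0,  2,  0]
  [-1, -1,  0, -1,  0, -1,  0,  4]
Characteristic polynomial: det(λI − L) = λ(λ² − 8λ + 11)(λ − 2)(λ² − 10λ + 23)(λ − 4)(λ − 8).
Roots: λ = 0; (λ² − 8λ + 11) = 0 ⇒ λ = 4 ± √5 ≈ 1.7639, 6.2361; (λ − 2) = 0 ⇒ λ = 2; (λ² − 10λ + 23) = 0 ⇒ λ = 5 ± √2 ≈ 3.5858, 6.4142; (λ − 4) = 0 ⇒ λ = 4; (λ − 8) = 0 ⇒ λ = 8.
(Check: the roots sum (with multiplicity) to 32, matching trace L = Σdeg = 2·16 = 32.)
Laplacian eigenvalues: [0.0, 1.7639, 2.0, 3.5858, 4.0, 6.2361, 6.4142, 8.0]. Algebraic connectivity (smallest non-zero eigenvalue) = 1.7639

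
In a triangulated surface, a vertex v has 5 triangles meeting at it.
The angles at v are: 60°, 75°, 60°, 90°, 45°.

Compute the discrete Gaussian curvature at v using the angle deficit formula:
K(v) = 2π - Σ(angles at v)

Sum of angles = 330°. K = 360° - 330° = 30° = π/6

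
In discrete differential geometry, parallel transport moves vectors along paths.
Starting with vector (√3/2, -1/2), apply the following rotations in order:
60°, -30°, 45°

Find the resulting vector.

Total rotation: 60° + (-30°) + 45° = 75°. Final vector: (0.7071, 0.7071)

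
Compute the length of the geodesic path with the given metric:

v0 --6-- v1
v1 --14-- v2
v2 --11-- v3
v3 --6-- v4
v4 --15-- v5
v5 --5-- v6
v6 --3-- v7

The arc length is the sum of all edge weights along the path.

Arc length = 6 + 14 + 11 + 6 + 15 + 5 + 3 = 60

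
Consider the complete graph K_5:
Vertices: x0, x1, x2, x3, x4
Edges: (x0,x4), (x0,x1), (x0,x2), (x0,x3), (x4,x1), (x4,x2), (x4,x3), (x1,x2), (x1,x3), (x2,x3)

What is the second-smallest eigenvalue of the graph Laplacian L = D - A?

For the complete graph K_n, L = nI − J (J = all-ones matrix). J has eigenvalues n (once, eigenvector 𝟙) and 0 (multiplicity n−1), so L has eigenvalues 0 (once) and n (multiplicity n−1). Here n = 5: eigenvalue 0 once and 5 with multiplicity 4.
Laplacian eigenvalues: [0.0, 5.0, 5.0, 5.0, 5.0]. Algebraic connectivity (smallest non-zero eigenvalue) = 5.0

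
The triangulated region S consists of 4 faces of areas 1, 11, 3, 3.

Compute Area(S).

1 + 11 + 3 + 3 = 18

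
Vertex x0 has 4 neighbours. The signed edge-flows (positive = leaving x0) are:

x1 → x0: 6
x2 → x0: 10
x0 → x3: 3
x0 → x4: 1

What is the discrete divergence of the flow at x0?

Divergence = sum of outgoing flows = (-6) + (-10) + 3 + 1 = -12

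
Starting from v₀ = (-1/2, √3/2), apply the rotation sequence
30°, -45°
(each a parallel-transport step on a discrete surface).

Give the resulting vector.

Total rotation: 30° + (-45°) = -15°. Final vector: (-0.2588, 0.9659)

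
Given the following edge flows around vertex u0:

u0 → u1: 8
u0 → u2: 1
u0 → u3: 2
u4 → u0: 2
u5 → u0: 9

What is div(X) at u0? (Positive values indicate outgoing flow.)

Divergence = sum of outgoing flows = 8 + 1 + 2 + (-2) + (-9) = 0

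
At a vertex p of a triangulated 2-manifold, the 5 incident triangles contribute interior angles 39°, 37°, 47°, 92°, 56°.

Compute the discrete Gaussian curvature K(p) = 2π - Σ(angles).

Sum of angles = 271°. K = 360° - 271° = 89° = 89π/180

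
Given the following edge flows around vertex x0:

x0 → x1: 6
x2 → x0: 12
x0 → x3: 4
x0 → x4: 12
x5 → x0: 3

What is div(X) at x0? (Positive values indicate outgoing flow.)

Divergence = sum of outgoing flows = 6 + (-12) + 4 + 12 + (-3) = 7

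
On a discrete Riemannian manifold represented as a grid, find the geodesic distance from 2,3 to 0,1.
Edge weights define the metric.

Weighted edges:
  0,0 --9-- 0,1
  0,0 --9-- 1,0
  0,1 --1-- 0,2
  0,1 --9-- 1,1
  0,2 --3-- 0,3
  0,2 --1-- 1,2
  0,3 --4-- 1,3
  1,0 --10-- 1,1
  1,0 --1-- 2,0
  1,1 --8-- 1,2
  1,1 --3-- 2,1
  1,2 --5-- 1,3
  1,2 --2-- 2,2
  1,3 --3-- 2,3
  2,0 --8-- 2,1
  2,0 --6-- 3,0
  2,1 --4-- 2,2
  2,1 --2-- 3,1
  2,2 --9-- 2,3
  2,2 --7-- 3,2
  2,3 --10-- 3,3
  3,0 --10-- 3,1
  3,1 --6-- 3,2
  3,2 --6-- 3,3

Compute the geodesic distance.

Shortest path: 2,3 → 1,3 → 1,2 → 0,2 → 0,1, total weight = 10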